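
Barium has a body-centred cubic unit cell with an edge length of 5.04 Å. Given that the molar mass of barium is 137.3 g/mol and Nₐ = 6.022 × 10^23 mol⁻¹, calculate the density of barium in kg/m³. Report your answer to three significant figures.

3560 kg/m³

A BCC unit cell contains Z = 2 atoms.
Cell volume: a³ = (5.04 Å)³ = (5.040 × 10^-8 cm)³ = 1.280 × 10^-22 cm³.
ρ = Z·M/(N_A·a³) = 2 × 137.3 / (6.022 × 10²³ × 1.280 × 10^-22) = 3.562 g/cm³ = 3560 kg/m³.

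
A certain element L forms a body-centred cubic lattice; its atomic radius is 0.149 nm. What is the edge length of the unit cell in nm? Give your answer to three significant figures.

In a BCC lattice, atoms touch along the body diagonal, so √3·a = 4r.
a = 4r/√3 = 4 × 0.149 / 1.7321 = 0.344 nm.

0.344 nm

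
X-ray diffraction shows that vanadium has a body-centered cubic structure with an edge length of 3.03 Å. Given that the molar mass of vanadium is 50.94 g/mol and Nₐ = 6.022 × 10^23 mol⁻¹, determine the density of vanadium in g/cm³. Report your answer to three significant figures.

6.08 g/cm³

A BCC unit cell contains Z = 2 atoms.
Cell volume: a³ = (3.03 Å)³ = (3.030 × 10^-8 cm)³ = 2.782 × 10^-23 cm³.
ρ = Z·M/(N_A·a³) = 2 × 50.94 / (6.022 × 10²³ × 2.782 × 10^-23) = 6.082 g/cm³.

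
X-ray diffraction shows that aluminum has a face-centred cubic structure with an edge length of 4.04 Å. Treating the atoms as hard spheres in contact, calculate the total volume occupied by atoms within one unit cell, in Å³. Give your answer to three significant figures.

48.8 Å³

In an FCC lattice atoms touch along the face diagonal, so √2·a = 4r, so r = 0.3536a = 1.428 Å.
V_atoms = Z × (4/3)πr³ = 4 × (4/3)π × (1.428)³ = 48.8 Å³.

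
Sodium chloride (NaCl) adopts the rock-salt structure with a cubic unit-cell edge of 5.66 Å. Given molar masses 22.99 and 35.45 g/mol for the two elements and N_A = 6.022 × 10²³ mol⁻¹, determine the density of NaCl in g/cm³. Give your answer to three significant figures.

2.14 g/cm³

The rock-salt structure contains Z = 4 formula units per cell; M(NaCl) = 22.99 + 35.45 = 58.44 g/mol.
a³ = (5.660 × 10^-8 cm)³ = 1.813 × 10^-22 cm³.
ρ = 4 × 58.44 / (6.022 × 10²³ × 1.813 × 10^-22) = 2.141 g/cm³.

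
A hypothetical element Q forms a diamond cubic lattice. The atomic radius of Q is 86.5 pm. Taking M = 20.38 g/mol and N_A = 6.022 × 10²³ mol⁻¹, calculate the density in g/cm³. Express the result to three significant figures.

4.25 g/cm³

In a diamond cubic lattice, nearest neighbors lie along the body diagonal with √3·a = 8r, giving a = 399.5 pm = 3.995 × 10^-8 cm.
With Z = 8, ρ = Z·M/(N_A·a³) = 8 × 20.38 / (6.022 × 10²³ × 6.377 × 10^-23) = 4.245 g/cm³.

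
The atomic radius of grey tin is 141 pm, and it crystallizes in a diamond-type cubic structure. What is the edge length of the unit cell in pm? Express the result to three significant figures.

651 pm

In a diamond cubic lattice, nearest neighbors lie along the body diagonal with √3·a = 8r.
a = 8r/√3 = 8 × 141 / 1.7321 = 651 pm.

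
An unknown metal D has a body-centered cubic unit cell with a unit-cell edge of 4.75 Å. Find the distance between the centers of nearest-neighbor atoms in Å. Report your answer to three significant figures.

In a BCC structure, atoms touch along the body diagonal, so √3·a = 4r; the nearest-neighbor distance equals 2r = 0.8660·a.
d = 0.8660 × 4.75 = 4.11 Å.

4.11 Å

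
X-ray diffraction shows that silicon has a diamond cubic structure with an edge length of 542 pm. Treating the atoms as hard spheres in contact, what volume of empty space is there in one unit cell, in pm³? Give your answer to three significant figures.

1.05 × 10^8 pm³

In a diamond cubic lattice nearest neighbors lie along the body diagonal with √3·a = 8r, so r = 0.2165a = 117.3 pm.
V_cell = a³ = 1.592 × 10^8 pm³; V_atoms = 8 × (4/3)πr³ = 5.415 × 10^7 pm³.
Empty space = 1.592 × 10^8 − 5.415 × 10^7 = 1.05 × 10^8 pm³.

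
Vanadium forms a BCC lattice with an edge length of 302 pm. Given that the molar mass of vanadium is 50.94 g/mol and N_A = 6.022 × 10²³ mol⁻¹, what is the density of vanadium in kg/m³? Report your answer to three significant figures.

6140 kg/m³

A BCC unit cell contains Z = 2 atoms.
Cell volume: a³ = (302 pm)³ = (3.020 × 10^-8 cm)³ = 2.754 × 10^-23 cm³.
ρ = Z·M/(N_A·a³) = 2 × 50.94 / (6.022 × 10²³ × 2.754 × 10^-23) = 6.142 g/cm³ = 6140 kg/m³.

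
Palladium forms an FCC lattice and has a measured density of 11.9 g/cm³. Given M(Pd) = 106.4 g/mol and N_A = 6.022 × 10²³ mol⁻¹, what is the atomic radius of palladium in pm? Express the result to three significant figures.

For an FCC cell (Z = 4), a³ = Z·M/(N_A·ρ) = 4 × 106.4 / (6.022 × 10²³ × 11.90) = 5.939 × 10^-23 cm³, so a = 3.902 × 10^-8 cm = 390.2 pm.
Atoms touch along the face diagonal, so √2·a = 4r, so r = 0.3536 × a = 138 pm.

138 pm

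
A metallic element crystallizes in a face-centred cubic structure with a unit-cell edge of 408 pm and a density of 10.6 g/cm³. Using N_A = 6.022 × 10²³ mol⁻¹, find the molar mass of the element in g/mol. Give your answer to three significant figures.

108 g/mol

An FCC cell has Z = 4 atoms; a = 4.080 × 10^-8 cm.
M = ρ·N_A·a³/Z = 10.6 × 6.022 × 10²³ × 6.792 × 10^-23 / 4 = 108 g/mol.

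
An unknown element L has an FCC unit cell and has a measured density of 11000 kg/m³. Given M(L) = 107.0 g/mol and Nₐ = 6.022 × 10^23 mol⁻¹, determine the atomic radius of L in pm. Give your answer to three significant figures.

For an FCC cell (Z = 4), a³ = Z·M/(N_A·ρ) = 4 × 107.0 / (6.022 × 10²³ × 11.00) = 6.461 × 10^-23 cm³, so a = 4.013 × 10^-8 cm = 401.3 pm.
Atoms touch along the face diagonal, so √2·a = 4r, so r = 0.3536 × a = 142 pm.

142 pm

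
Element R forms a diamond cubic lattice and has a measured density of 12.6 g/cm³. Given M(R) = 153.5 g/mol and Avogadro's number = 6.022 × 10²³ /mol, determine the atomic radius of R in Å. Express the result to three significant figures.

For a diamond cubic cell (Z = 8), a³ = Z·M/(N_A·ρ) = 8 × 153.5 / (6.022 × 10²³ × 12.60) = 1.618 × 10^-22 cm³, so a = 5.450 × 10^-8 cm = 5.450 Å.
Nearest neighbors lie along the body diagonal with √3·a = 8r, so r = 0.2165 × a = 1.18 Å.

1.18 Å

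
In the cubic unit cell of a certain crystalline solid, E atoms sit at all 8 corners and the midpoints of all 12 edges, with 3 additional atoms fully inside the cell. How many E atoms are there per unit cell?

Corner atoms are shared by 8 cells (1/8 each), edge atoms by 4 (1/4 each), interior atoms are unshared.
Net atoms = 8 × 1/8 + 12 × 1/4 + 3 = 1 + 3 + 3 = 7.

7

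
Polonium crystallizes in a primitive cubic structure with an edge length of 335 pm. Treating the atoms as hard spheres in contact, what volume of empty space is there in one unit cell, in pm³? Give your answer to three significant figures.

In a simple cubic lattice atoms touch along the cell edge, so a = 2r, so r = 0.5000a = 167.5 pm.
V_cell = a³ = 3.760 × 10^7 pm³; V_atoms = 1 × (4/3)πr³ = 1.968 × 10^7 pm³.
Empty space = 3.760 × 10^7 − 1.968 × 10^7 = 1.79 × 10^7 pm³.

1.79 × 10^7 pm³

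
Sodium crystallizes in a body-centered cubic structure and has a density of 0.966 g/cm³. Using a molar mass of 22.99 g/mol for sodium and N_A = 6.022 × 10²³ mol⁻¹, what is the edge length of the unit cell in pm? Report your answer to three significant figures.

With Z = 2 atoms per BCC cell, a³ = Z·M/(N_A·ρ) = 2 × 22.99 / (6.022 × 10²³ × 0.9660 g/cm³) = 7.904 × 10^-23 cm³.
a = (7.904 × 10^-23)^(1/3) = 4.292 × 10^-8 cm = 429 pm.

429 pm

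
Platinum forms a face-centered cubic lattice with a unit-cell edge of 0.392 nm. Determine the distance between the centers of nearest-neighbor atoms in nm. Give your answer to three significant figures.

In an FCC structure, atoms touch along the face diagonal, so √2·a = 4r; the nearest-neighbor distance equals 2r = 0.7071·a.
d = 0.7071 × 0.392 = 0.277 nm.

0.277 nm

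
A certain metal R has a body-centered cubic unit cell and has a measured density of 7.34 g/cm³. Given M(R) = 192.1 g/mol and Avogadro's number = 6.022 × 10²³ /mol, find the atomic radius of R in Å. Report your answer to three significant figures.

1.92 Å

For a BCC cell (Z = 2), a³ = Z·M/(N_A·ρ) = 2 × 192.1 / (6.022 × 10²³ × 7.340) = 8.692 × 10^-23 cm³, so a = 4.430 × 10^-8 cm = 4.430 Å.
Atoms touch along the body diagonal, so √3·a = 4r, so r = 0.4330 × a = 1.92 Å.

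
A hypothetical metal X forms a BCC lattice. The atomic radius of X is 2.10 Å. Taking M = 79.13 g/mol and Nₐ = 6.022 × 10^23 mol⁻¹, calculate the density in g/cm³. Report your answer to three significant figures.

2.30 g/cm³

In a BCC lattice, atoms touch along the body diagonal, so √3·a = 4r, giving a = 4.850 Å = 4.850 × 10^-8 cm.
With Z = 2, ρ = Z·M/(N_A·a³) = 2 × 79.13 / (6.022 × 10²³ × 1.141 × 10^-22) = 2.304 g/cm³.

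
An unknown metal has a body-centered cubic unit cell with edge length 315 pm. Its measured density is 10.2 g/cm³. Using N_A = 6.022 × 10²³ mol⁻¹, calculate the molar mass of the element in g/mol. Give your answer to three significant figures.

96.0 g/mol

A BCC cell has Z = 2 atoms; a = 3.150 × 10^-8 cm.
M = ρ·N_A·a³/Z = 10.2 × 6.022 × 10²³ × 3.126 × 10^-23 / 2 = 96.0 g/mol.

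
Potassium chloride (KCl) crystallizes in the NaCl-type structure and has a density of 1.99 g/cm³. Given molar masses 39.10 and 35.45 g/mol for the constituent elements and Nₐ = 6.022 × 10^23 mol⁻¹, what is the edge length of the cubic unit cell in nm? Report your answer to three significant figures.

0.629 nm

M(KCl) = 74.55 g/mol; Z = 4 formula units per cell.
a³ = Z·M/(N_A·ρ) = 4 × 74.55 / (6.022 × 10²³ × 1.99) = 2.488 × 10^-22 cm³, so a = 6.290 × 10^-8 cm = 0.629 nm.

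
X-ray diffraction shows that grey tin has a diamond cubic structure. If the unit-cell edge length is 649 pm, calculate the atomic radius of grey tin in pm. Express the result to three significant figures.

141 pm

In a diamond cubic lattice, nearest neighbors lie along the body diagonal with √3·a = 8r.
r = √3·a/8 = 1.7321 × 649 / 8 = 141 pm.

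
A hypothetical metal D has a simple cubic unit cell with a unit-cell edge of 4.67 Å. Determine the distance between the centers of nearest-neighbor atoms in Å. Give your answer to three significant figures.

In a simple cubic structure, atoms touch along the cell edge, so a = 2r; the nearest-neighbor distance equals 2r = 1.000·a.
d = 1.000 × 4.67 = 4.67 Å.

4.67 Å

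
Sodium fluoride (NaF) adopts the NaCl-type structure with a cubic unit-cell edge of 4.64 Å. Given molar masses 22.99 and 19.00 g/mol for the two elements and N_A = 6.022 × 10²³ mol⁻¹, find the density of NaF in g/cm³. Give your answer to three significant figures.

The NaCl-type structure contains Z = 4 formula units per cell; M(NaF) = 22.99 + 19.00 = 41.99 g/mol.
a³ = (4.640 × 10^-8 cm)³ = 9.990 × 10^-23 cm³.
ρ = 4 × 41.99 / (6.022 × 10²³ × 9.990 × 10^-23) = 2.792 g/cm³.

2.79 g/cm³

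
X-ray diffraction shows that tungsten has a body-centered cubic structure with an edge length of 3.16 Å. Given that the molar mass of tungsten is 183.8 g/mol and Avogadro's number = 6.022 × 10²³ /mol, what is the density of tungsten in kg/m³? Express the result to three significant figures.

A BCC unit cell contains Z = 2 atoms.
Cell volume: a³ = (3.16 Å)³ = (3.160 × 10^-8 cm)³ = 3.155 × 10^-23 cm³.
ρ = Z·M/(N_A·a³) = 2 × 183.8 / (6.022 × 10²³ × 3.155 × 10^-23) = 19.35 g/cm³ = 19300 kg/m³.

19300 kg/m³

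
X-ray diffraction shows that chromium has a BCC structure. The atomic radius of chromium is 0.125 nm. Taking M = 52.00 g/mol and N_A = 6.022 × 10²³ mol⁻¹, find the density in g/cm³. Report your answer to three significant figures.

In a BCC lattice, atoms touch along the body diagonal, so √3·a = 4r, giving a = 0.2887 nm = 2.887 × 10^-8 cm.
With Z = 2, ρ = Z·M/(N_A·a³) = 2 × 52.00 / (6.022 × 10²³ × 2.406 × 10^-23) = 7.179 g/cm³.

7.18 g/cm³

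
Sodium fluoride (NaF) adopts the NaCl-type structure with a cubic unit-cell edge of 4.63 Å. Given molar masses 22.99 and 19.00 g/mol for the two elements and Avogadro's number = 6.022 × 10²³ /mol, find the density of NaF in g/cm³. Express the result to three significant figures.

2.81 g/cm³

The NaCl-type structure contains Z = 4 formula units per cell; M(NaF) = 22.99 + 19.00 = 41.99 g/mol.
a³ = (4.630 × 10^-8 cm)³ = 9.925 × 10^-23 cm³.
ρ = 4 × 41.99 / (6.022 × 10²³ × 9.925 × 10^-23) = 2.810 g/cm³.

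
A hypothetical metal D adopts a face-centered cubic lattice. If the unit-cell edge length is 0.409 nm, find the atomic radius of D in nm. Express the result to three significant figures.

In an FCC lattice, atoms touch along the face diagonal, so √2·a = 4r.
r = √2·a/4 = 1.4142 × 0.409 / 4 = 0.145 nm.

0.145 nm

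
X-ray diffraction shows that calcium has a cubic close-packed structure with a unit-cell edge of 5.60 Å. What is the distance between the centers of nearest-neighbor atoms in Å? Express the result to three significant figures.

In an FCC structure, atoms touch along the face diagonal, so √2·a = 4r; the nearest-neighbor distance equals 2r = 0.7071·a.
d = 0.7071 × 5.60 = 3.96 Å.

3.96 Å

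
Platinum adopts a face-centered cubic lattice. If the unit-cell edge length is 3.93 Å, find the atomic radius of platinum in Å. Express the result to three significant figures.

In an FCC lattice, atoms touch along the face diagonal, so √2·a = 4r.
r = √2·a/4 = 1.4142 × 3.93 / 4 = 1.39 Å.

1.39 Å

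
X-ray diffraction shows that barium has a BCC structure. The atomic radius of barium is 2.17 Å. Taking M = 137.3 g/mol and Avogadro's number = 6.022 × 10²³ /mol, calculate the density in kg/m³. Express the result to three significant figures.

In a BCC lattice, atoms touch along the body diagonal, so √3·a = 4r, giving a = 5.011 Å = 5.011 × 10^-8 cm.
With Z = 2, ρ = Z·M/(N_A·a³) = 2 × 137.3 / (6.022 × 10²³ × 1.259 × 10^-22) = 3.623 g/cm³ = 3620 kg/m³.

3620 kg/m³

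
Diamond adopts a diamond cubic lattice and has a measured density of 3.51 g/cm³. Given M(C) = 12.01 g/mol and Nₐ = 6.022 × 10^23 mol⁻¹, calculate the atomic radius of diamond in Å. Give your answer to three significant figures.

For a diamond cubic cell (Z = 8), a³ = Z·M/(N_A·ρ) = 8 × 12.01 / (6.022 × 10²³ × 3.510) = 4.546 × 10^-23 cm³, so a = 3.569 × 10^-8 cm = 3.569 Å.
Nearest neighbors lie along the body diagonal with √3·a = 8r, so r = 0.2165 × a = 0.773 Å.

0.773 Å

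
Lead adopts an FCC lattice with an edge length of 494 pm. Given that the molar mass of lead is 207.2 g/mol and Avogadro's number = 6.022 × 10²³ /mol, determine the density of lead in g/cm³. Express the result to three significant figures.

An FCC unit cell contains Z = 4 atoms.
Cell volume: a³ = (494 pm)³ = (4.940 × 10^-8 cm)³ = 1.206 × 10^-22 cm³.
ρ = Z·M/(N_A·a³) = 4 × 207.2 / (6.022 × 10²³ × 1.206 × 10^-22) = 11.42 g/cm³.

11.4 g/cm³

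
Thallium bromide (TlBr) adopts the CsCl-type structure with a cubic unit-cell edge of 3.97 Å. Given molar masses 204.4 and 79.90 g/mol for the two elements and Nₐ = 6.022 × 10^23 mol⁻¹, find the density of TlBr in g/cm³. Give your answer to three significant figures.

7.55 g/cm³

The CsCl-type structure contains Z = 1 formula unit per cell; M(TlBr) = 204.4 + 79.90 = 284.3 g/mol.
a³ = (3.970 × 10^-8 cm)³ = 6.257 × 10^-23 cm³.
ρ = 1 × 284.3 / (6.022 × 10²³ × 6.257 × 10^-23) = 7.545 g/cm³.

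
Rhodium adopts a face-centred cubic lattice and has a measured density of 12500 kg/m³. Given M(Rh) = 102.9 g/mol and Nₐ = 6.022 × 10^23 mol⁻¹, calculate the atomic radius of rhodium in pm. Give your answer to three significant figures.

134 pm

For an FCC cell (Z = 4), a³ = Z·M/(N_A·ρ) = 4 × 102.9 / (6.022 × 10²³ × 12.50) = 5.468 × 10^-23 cm³, so a = 3.796 × 10^-8 cm = 379.6 pm.
Atoms touch along the face diagonal, so √2·a = 4r, so r = 0.3536 × a = 134 pm.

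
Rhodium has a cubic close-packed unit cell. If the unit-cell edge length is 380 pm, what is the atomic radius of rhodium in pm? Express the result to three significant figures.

134 pm

In an FCC lattice, atoms touch along the face diagonal, so √2·a = 4r.
r = √2·a/4 = 1.4142 × 380 / 4 = 134 pm.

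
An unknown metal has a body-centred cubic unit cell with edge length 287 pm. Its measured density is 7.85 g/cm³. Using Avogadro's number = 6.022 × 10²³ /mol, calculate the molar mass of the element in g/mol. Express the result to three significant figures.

55.9 g/mol

A BCC cell has Z = 2 atoms; a = 2.870 × 10^-8 cm.
M = ρ·N_A·a³/Z = 7.85 × 6.022 × 10²³ × 2.364 × 10^-23 / 2 = 55.9 g/mol.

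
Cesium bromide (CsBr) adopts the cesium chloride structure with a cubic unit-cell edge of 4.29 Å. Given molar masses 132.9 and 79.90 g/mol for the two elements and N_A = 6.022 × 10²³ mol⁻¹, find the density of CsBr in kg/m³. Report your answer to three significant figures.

The cesium chloride structure contains Z = 1 formula unit per cell; M(CsBr) = 132.9 + 79.90 = 212.8 g/mol.
a³ = (4.290 × 10^-8 cm)³ = 7.895 × 10^-23 cm³.
ρ = 1 × 212.8 / (6.022 × 10²³ × 7.895 × 10^-23) = 4.476 g/cm³ = 4480 kg/m³.

4480 kg/m³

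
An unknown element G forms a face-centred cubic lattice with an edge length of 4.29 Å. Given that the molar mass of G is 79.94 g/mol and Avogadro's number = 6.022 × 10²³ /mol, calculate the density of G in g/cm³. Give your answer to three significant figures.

6.73 g/cm³

An FCC unit cell contains Z = 4 atoms.
Cell volume: a³ = (4.29 Å)³ = (4.290 × 10^-8 cm)³ = 7.895 × 10^-23 cm³.
ρ = Z·M/(N_A·a³) = 4 × 79.94 / (6.022 × 10²³ × 7.895 × 10^-23) = 6.725 g/cm³.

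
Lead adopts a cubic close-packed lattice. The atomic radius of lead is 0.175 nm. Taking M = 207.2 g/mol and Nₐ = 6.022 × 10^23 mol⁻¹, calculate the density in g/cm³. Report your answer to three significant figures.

In an FCC lattice, atoms touch along the face diagonal, so √2·a = 4r, giving a = 0.4950 nm = 4.950 × 10^-8 cm.
With Z = 4, ρ = Z·M/(N_A·a³) = 4 × 207.2 / (6.022 × 10²³ × 1.213 × 10^-22) = 11.35 g/cm³.

11.3 g/cm³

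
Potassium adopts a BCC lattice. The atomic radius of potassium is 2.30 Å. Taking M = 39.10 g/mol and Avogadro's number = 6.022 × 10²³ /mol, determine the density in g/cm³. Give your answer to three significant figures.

0.867 g/cm³

In a BCC lattice, atoms touch along the body diagonal, so √3·a = 4r, giving a = 5.312 Å = 5.312 × 10^-8 cm.
With Z = 2, ρ = Z·M/(N_A·a³) = 2 × 39.10 / (6.022 × 10²³ × 1.499 × 10^-22) = 0.8665 g/cm³.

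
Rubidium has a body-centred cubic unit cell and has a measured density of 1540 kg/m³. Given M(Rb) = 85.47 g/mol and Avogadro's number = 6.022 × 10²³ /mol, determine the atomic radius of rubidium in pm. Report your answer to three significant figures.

246 pm

For a BCC cell (Z = 2), a³ = Z·M/(N_A·ρ) = 2 × 85.47 / (6.022 × 10²³ × 1.540) = 1.843 × 10^-22 cm³, so a = 5.691 × 10^-8 cm = 569.1 pm.
Atoms touch along the body diagonal, so √3·a = 4r, so r = 0.4330 × a = 246 pm.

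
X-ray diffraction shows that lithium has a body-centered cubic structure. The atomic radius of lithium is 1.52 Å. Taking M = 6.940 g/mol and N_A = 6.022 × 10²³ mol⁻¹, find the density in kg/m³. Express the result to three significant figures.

In a BCC lattice, atoms touch along the body diagonal, so √3·a = 4r, giving a = 3.510 Å = 3.510 × 10^-8 cm.
With Z = 2, ρ = Z·M/(N_A·a³) = 2 × 6.940 / (6.022 × 10²³ × 4.325 × 10^-23) = 0.5329 g/cm³ = 533 kg/m³.

533 kg/m³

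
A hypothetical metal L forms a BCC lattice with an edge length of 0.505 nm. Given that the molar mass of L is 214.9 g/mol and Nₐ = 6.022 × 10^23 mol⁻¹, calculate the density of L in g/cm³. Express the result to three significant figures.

5.54 g/cm³

A BCC unit cell contains Z = 2 atoms.
Cell volume: a³ = (0.505 nm)³ = (5.050 × 10^-8 cm)³ = 1.288 × 10^-22 cm³.
ρ = Z·M/(N_A·a³) = 2 × 214.9 / (6.022 × 10²³ × 1.288 × 10^-22) = 5.542 g/cm³.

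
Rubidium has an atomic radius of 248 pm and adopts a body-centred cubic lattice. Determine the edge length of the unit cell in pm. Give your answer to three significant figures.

In a BCC lattice, atoms touch along the body diagonal, so √3·a = 4r.
a = 4r/√3 = 4 × 248 / 1.7321 = 573 pm.

573 pm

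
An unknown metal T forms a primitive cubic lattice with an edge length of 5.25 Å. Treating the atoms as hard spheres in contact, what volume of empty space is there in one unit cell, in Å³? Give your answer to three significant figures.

In a simple cubic lattice atoms touch along the cell edge, so a = 2r, so r = 0.5000a = 2.625 Å.
V_cell = a³ = 144.7 Å³; V_atoms = 1 × (4/3)πr³ = 75.77 Å³.
Empty space = 144.7 − 75.77 = 68.9 Å³.

68.9 Å³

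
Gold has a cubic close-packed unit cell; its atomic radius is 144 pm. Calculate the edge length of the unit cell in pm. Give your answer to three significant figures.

407 pm

In an FCC lattice, atoms touch along the face diagonal, so √2·a = 4r.
a = 4r/√2 = 4 × 144 / 1.4142 = 407 pm.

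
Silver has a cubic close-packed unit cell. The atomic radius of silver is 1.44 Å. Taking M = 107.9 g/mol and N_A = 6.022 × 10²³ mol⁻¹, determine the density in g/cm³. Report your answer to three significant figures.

In an FCC lattice, atoms touch along the face diagonal, so √2·a = 4r, giving a = 4.073 Å = 4.073 × 10^-8 cm.
With Z = 4, ρ = Z·M/(N_A·a³) = 4 × 107.9 / (6.022 × 10²³ × 6.757 × 10^-23) = 10.61 g/cm³.

10.6 g/cm³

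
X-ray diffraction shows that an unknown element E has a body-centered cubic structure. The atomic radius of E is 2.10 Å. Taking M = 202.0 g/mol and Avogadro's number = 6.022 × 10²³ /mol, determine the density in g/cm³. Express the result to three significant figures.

5.88 g/cm³

In a BCC lattice, atoms touch along the body diagonal, so √3·a = 4r, giving a = 4.850 Å = 4.850 × 10^-8 cm.
With Z = 2, ρ = Z·M/(N_A·a³) = 2 × 202.0 / (6.022 × 10²³ × 1.141 × 10^-22) = 5.881 g/cm³.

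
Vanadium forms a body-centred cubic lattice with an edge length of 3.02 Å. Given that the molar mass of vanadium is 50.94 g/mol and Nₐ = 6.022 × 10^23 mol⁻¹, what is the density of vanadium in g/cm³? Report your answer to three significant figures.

6.14 g/cm³

A BCC unit cell contains Z = 2 atoms.
Cell volume: a³ = (3.02 Å)³ = (3.020 × 10^-8 cm)³ = 2.754 × 10^-23 cm³.
ρ = Z·M/(N_A·a³) = 2 × 50.94 / (6.022 × 10²³ × 2.754 × 10^-23) = 6.142 g/cm³.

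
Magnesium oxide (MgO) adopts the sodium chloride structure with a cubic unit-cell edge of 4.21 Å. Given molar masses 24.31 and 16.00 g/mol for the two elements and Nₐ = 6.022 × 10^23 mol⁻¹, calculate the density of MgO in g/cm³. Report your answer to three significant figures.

3.59 g/cm³

The sodium chloride structure contains Z = 4 formula units per cell; M(MgO) = 24.31 + 16.00 = 40.31 g/mol.
a³ = (4.210 × 10^-8 cm)³ = 7.462 × 10^-23 cm³.
ρ = 4 × 40.31 / (6.022 × 10²³ × 7.462 × 10^-23) = 3.588 g/cm³.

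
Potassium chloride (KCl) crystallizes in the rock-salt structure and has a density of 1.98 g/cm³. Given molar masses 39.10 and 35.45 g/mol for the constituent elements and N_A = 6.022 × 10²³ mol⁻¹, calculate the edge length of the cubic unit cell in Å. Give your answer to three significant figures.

6.30 Å

M(KCl) = 74.55 g/mol; Z = 4 formula units per cell.
a³ = Z·M/(N_A·ρ) = 4 × 74.55 / (6.022 × 10²³ × 1.98) = 2.501 × 10^-22 cm³, so a = 6.300 × 10^-8 cm = 6.30 Å.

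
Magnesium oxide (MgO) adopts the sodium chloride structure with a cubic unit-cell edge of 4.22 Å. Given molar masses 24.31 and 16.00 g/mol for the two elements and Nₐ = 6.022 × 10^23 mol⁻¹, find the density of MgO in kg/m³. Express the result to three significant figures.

3560 kg/m³

The sodium chloride structure contains Z = 4 formula units per cell; M(MgO) = 24.31 + 16.00 = 40.31 g/mol.
a³ = (4.220 × 10^-8 cm)³ = 7.515 × 10^-23 cm³.
ρ = 4 × 40.31 / (6.022 × 10²³ × 7.515 × 10^-23) = 3.563 g/cm³ = 3560 kg/m³.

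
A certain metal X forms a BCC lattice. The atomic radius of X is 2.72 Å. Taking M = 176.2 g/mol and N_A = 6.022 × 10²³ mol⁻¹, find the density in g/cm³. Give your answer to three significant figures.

2.36 g/cm³

In a BCC lattice, atoms touch along the body diagonal, so √3·a = 4r, giving a = 6.282 Å = 6.282 × 10^-8 cm.
With Z = 2, ρ = Z·M/(N_A·a³) = 2 × 176.2 / (6.022 × 10²³ × 2.479 × 10^-22) = 2.361 g/cm³.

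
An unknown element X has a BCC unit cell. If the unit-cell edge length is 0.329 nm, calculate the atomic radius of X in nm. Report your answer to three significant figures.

0.142 nm

In a BCC lattice, atoms touch along the body diagonal, so √3·a = 4r.
r = √3·a/4 = 1.7321 × 0.329 / 4 = 0.142 nm.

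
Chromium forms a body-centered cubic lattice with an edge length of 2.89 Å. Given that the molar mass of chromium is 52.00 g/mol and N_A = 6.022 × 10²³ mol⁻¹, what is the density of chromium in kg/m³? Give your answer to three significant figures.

7150 kg/m³

A BCC unit cell contains Z = 2 atoms.
Cell volume: a³ = (2.89 Å)³ = (2.890 × 10^-8 cm)³ = 2.414 × 10^-23 cm³.
ρ = Z·M/(N_A·a³) = 2 × 52.00 / (6.022 × 10²³ × 2.414 × 10^-23) = 7.155 g/cm³ = 7150 kg/m³.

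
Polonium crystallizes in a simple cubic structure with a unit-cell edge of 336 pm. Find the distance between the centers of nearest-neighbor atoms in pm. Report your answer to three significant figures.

336 pm

In a simple cubic structure, atoms touch along the cell edge, so a = 2r; the nearest-neighbor distance equals 2r = 1.000·a.
d = 1.000 × 336 = 336 pm.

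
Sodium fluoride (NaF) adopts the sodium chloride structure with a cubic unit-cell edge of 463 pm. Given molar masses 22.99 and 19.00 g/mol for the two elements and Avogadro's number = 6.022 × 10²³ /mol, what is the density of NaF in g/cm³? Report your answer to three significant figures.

2.81 g/cm³

The sodium chloride structure contains Z = 4 formula units per cell; M(NaF) = 22.99 + 19.00 = 41.99 g/mol.
a³ = (4.630 × 10^-8 cm)³ = 9.925 × 10^-23 cm³.
ρ = 4 × 41.99 / (6.022 × 10²³ × 9.925 × 10^-23) = 2.810 g/cm³.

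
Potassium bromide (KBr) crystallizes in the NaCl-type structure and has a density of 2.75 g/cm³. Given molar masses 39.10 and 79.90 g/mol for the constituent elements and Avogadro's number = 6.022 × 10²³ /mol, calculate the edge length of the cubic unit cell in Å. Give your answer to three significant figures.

6.60 Å

M(KBr) = 119.0 g/mol; Z = 4 formula units per cell.
a³ = Z·M/(N_A·ρ) = 4 × 119.0 / (6.022 × 10²³ × 2.75) = 2.874 × 10^-22 cm³, so a = 6.600 × 10^-8 cm = 6.60 Å.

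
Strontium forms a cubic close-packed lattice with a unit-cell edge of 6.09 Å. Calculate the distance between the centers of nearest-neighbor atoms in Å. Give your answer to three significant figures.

In an FCC structure, atoms touch along the face diagonal, so √2·a = 4r; the nearest-neighbor distance equals 2r = 0.7071·a.
d = 0.7071 × 6.09 = 4.31 Å.

4.31 Å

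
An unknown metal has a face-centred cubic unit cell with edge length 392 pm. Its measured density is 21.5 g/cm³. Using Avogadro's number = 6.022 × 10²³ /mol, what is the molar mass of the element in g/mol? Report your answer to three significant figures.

An FCC cell has Z = 4 atoms; a = 3.920 × 10^-8 cm.
M = ρ·N_A·a³/Z = 21.5 × 6.022 × 10²³ × 6.024 × 10^-23 / 4 = 195 g/mol.

195 g/mol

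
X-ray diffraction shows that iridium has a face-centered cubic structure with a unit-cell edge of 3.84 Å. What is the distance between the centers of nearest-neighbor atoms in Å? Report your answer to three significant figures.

2.72 Å

In an FCC structure, atoms touch along the face diagonal, so √2·a = 4r; the nearest-neighbor distance equals 2r = 0.7071·a.
d = 0.7071 × 3.84 = 2.72 Å.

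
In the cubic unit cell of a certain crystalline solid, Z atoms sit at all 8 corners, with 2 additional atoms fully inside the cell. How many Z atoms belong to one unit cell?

3

Corner atoms are shared by 8 cells (1/8 each), interior atoms are unshared.
Net atoms = 8 × 1/8 + 2 = 1 + 2 = 3.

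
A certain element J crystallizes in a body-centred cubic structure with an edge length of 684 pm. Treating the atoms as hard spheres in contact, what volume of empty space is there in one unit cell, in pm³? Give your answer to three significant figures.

1.02 × 10^8 pm³

In a BCC lattice atoms touch along the body diagonal, so √3·a = 4r, so r = 0.4330a = 296.2 pm.
V_cell = a³ = 3.200 × 10^8 pm³; V_atoms = 2 × (4/3)πr³ = 2.177 × 10^8 pm³.
Empty space = 3.200 × 10^8 − 2.177 × 10^8 = 1.02 × 10^8 pm³.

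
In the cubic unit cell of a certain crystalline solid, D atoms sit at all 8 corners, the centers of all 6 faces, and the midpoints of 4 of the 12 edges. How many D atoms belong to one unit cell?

5

Corner atoms are shared by 8 cells (1/8 each), face atoms by 2 (1/2 each), edge atoms by 4 (1/4 each).
Net atoms = 8 × 1/8 + 6 × 1/2 + 4 × 1/4 = 1 + 3 + 1 = 5.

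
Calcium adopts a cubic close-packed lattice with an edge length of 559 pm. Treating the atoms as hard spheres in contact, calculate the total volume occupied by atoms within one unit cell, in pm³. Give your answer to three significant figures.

1.29 × 10^8 pm³

In an FCC lattice atoms touch along the face diagonal, so √2·a = 4r, so r = 0.3536a = 197.6 pm.
V_atoms = Z × (4/3)πr³ = 4 × (4/3)π × (197.6)³ = 1.29 × 10^8 pm³.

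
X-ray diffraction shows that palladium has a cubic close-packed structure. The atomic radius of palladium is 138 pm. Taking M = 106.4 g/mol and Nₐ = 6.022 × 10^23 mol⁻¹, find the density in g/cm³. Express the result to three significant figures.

11.9 g/cm³

In an FCC lattice, atoms touch along the face diagonal, so √2·a = 4r, giving a = 390.3 pm = 3.903 × 10^-8 cm.
With Z = 4, ρ = Z·M/(N_A·a³) = 4 × 106.4 / (6.022 × 10²³ × 5.947 × 10^-23) = 11.88 g/cm³.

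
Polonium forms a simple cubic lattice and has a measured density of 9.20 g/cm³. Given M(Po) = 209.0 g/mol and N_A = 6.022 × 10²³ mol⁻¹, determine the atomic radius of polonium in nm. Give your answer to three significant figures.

0.168 nm

For a simple cubic cell (Z = 1), a³ = Z·M/(N_A·ρ) = 1 × 209.0 / (6.022 × 10²³ × 9.200) = 3.772 × 10^-23 cm³, so a = 3.354 × 10^-8 cm = 0.3354 nm.
Atoms touch along the cell edge, so a = 2r, so r = 0.5000 × a = 0.168 nm.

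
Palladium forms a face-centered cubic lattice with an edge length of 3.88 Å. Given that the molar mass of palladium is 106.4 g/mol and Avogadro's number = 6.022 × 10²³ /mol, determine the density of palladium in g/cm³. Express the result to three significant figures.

An FCC unit cell contains Z = 4 atoms.
Cell volume: a³ = (3.88 Å)³ = (3.880 × 10^-8 cm)³ = 5.841 × 10^-23 cm³.
ρ = Z·M/(N_A·a³) = 4 × 106.4 / (6.022 × 10²³ × 5.841 × 10^-23) = 12.10 g/cm³.

12.1 g/cm³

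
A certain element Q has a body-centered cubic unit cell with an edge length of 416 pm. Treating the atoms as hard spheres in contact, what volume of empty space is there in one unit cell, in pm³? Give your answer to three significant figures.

In a BCC lattice atoms touch along the body diagonal, so √3·a = 4r, so r = 0.4330a = 180.1 pm.
V_cell = a³ = 7.199 × 10^7 pm³; V_atoms = 2 × (4/3)πr³ = 4.897 × 10^7 pm³.
Empty space = 7.199 × 10^7 − 4.897 × 10^7 = 2.30 × 10^7 pm³.

2.30 × 10^7 pm³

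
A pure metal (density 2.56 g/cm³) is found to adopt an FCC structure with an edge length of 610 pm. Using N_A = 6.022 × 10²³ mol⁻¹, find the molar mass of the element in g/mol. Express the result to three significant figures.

An FCC cell has Z = 4 atoms; a = 6.100 × 10^-8 cm.
M = ρ·N_A·a³/Z = 2.56 × 6.022 × 10²³ × 2.270 × 10^-22 / 4 = 87.5 g/mol.

87.5 g/mol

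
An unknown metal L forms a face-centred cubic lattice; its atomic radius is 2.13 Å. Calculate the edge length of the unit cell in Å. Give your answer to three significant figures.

6.02 Å

In an FCC lattice, atoms touch along the face diagonal, so √2·a = 4r.
a = 4r/√2 = 4 × 2.13 / 1.4142 = 6.02 Å.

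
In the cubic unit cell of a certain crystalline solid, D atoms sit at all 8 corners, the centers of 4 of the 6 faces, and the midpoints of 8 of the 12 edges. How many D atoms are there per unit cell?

Corner atoms are shared by 8 cells (1/8 each), face atoms by 2 (1/2 each), edge atoms by 4 (1/4 each).
Net atoms = 8 × 1/8 + 4 × 1/2 + 8 × 1/4 = 1 + 2 + 2 = 5.

5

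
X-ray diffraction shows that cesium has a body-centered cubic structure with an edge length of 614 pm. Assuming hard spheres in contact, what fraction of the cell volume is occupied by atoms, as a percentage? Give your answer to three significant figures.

In a BCC lattice atoms touch along the body diagonal, so √3·a = 4r, so r = 0.4330a = 265.9 pm.
Packing fraction = Z·(4/3)πr³ / a³ = 2 × (4/3)π × (265.9)³ / (614)³ = 0.6802 = 68.0%.

68.0%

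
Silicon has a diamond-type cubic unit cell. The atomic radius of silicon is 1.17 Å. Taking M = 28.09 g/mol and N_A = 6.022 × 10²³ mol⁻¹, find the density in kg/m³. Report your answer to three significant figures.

2360 kg/m³

In a diamond cubic lattice, nearest neighbors lie along the body diagonal with √3·a = 8r, giving a = 5.404 Å = 5.404 × 10^-8 cm.
With Z = 8, ρ = Z·M/(N_A·a³) = 8 × 28.09 / (6.022 × 10²³ × 1.578 × 10^-22) = 2.365 g/cm³ = 2360 kg/m³.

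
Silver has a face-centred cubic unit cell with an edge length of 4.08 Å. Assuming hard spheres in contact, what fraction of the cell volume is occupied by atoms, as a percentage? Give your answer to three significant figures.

In an FCC lattice atoms touch along the face diagonal, so √2·a = 4r, so r = 0.3536a = 1.442 Å.
Packing fraction = Z·(4/3)πr³ / a³ = 4 × (4/3)π × (1.442)³ / (4.08)³ = 0.7405 = 74.0%.

74.0%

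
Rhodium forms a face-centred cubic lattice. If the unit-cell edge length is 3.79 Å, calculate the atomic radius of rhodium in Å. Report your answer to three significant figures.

1.34 Å

In an FCC lattice, atoms touch along the face diagonal, so √2·a = 4r.
r = √2·a/4 = 1.4142 × 3.79 / 4 = 1.34 Å.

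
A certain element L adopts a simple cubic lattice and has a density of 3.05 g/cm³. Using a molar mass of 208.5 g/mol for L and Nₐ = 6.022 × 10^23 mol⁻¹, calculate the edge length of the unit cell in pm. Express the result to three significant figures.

484 pm

With Z = 1 atom per simple cubic cell, a³ = Z·M/(N_A·ρ) = 1 × 208.5 / (6.022 × 10²³ × 3.050 g/cm³) = 1.135 × 10^-22 cm³.
a = (1.135 × 10^-22)^(1/3) = 4.842 × 10^-8 cm = 484 pm.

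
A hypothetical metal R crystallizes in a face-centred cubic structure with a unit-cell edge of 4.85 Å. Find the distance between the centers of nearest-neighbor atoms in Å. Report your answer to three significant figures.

In an FCC structure, atoms touch along the face diagonal, so √2·a = 4r; the nearest-neighbor distance equals 2r = 0.7071·a.
d = 0.7071 × 4.85 = 3.43 Å.

3.43 Å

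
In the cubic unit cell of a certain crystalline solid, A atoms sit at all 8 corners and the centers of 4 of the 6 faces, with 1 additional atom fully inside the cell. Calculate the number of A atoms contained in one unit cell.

Corner atoms are shared by 8 cells (1/8 each), face atoms by 2 (1/2 each), interior atoms are unshared.
Net atoms = 8 × 1/8 + 4 × 1/2 + 1 = 1 + 2 + 1 = 4.

4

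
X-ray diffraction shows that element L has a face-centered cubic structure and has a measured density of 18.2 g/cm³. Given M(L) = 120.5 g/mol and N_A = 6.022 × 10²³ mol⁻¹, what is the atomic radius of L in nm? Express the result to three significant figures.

0.125 nm

For an FCC cell (Z = 4), a³ = Z·M/(N_A·ρ) = 4 × 120.5 / (6.022 × 10²³ × 18.20) = 4.398 × 10^-23 cm³, so a = 3.530 × 10^-8 cm = 0.3530 nm.
Atoms touch along the face diagonal, so √2·a = 4r, so r = 0.3536 × a = 0.125 nm.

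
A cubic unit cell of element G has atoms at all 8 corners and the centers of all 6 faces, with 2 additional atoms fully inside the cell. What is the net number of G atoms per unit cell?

Corner atoms are shared by 8 cells (1/8 each), face atoms by 2 (1/2 each), interior atoms are unshared.
Net atoms = 8 × 1/8 + 6 × 1/2 + 2 = 1 + 3 + 2 = 6.

6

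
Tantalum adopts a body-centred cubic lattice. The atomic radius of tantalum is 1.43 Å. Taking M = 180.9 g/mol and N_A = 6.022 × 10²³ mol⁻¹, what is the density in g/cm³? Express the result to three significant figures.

In a BCC lattice, atoms touch along the body diagonal, so √3·a = 4r, giving a = 3.302 Å = 3.302 × 10^-8 cm.
With Z = 2, ρ = Z·M/(N_A·a³) = 2 × 180.9 / (6.022 × 10²³ × 3.602 × 10^-23) = 16.68 g/cm³.

16.7 g/cm³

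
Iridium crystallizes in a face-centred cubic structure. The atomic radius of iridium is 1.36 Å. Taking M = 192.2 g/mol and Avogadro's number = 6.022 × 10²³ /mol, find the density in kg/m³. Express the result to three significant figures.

22400 kg/m³

In an FCC lattice, atoms touch along the face diagonal, so √2·a = 4r, giving a = 3.847 Å = 3.847 × 10^-8 cm.
With Z = 4, ρ = Z·M/(N_A·a³) = 4 × 192.2 / (6.022 × 10²³ × 5.692 × 10^-23) = 22.43 g/cm³ = 22400 kg/m³.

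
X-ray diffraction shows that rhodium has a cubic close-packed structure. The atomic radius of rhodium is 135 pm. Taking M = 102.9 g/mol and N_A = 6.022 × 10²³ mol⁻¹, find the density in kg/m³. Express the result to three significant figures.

12300 kg/m³

In an FCC lattice, atoms touch along the face diagonal, so √2·a = 4r, giving a = 381.8 pm = 3.818 × 10^-8 cm.
With Z = 4, ρ = Z·M/(N_A·a³) = 4 × 102.9 / (6.022 × 10²³ × 5.567 × 10^-23) = 12.28 g/cm³ = 12300 kg/m³.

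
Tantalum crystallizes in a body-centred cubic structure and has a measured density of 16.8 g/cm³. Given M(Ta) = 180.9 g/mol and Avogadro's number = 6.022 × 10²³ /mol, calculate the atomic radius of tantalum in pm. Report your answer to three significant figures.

For a BCC cell (Z = 2), a³ = Z·M/(N_A·ρ) = 2 × 180.9 / (6.022 × 10²³ × 16.80) = 3.576 × 10^-23 cm³, so a = 3.295 × 10^-8 cm = 329.5 pm.
Atoms touch along the body diagonal, so √3·a = 4r, so r = 0.4330 × a = 143 pm.

143 pm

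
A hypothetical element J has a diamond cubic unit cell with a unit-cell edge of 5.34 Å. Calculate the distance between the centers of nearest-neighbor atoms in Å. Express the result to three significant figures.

In a diamond cubic structure, nearest neighbors lie along the body diagonal with √3·a = 8r; the nearest-neighbor distance equals 2r = 0.4330·a.
d = 0.4330 × 5.34 = 2.31 Å.

2.31 Å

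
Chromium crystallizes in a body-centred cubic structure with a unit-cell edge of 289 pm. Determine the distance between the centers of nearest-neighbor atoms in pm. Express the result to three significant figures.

In a BCC structure, atoms touch along the body diagonal, so √3·a = 4r; the nearest-neighbor distance equals 2r = 0.8660·a.
d = 0.8660 × 289 = 250 pm.

250 pm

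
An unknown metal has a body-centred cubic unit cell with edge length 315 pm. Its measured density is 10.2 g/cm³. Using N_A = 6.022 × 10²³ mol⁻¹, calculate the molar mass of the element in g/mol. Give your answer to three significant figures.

A BCC cell has Z = 2 atoms; a = 3.150 × 10^-8 cm.
M = ρ·N_A·a³/Z = 10.2 × 6.022 × 10²³ × 3.126 × 10^-23 / 2 = 96.0 g/mol.

96.0 g/mol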